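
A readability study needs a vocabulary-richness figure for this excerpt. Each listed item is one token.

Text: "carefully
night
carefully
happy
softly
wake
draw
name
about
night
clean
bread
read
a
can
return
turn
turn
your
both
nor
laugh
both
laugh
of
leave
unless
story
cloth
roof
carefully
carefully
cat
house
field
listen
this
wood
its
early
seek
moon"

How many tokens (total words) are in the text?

Tokens: carefully, night, carefully, happy, softly, wake, draw, name, about, night, clean, bread, read, a, can, return, turn, turn, your, both, nor, laugh, both, laugh, of, leave, unless, story, cloth, roof, carefully, carefully, cat, house, field, listen, this, wood, its, early, seek, moon
N = 42

42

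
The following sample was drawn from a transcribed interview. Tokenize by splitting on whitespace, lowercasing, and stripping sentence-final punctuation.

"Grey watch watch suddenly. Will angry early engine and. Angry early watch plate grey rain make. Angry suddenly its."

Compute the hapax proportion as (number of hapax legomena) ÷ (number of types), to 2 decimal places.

0.58

Frequencies: watch:3, angry:3, grey:2, suddenly:2, early:2, will:1, engine:1, and:1, plate:1, rain:1, make:1, its:1
Hapax count = 7; type count = 12.
Ratio = 7 / 12 = 0.58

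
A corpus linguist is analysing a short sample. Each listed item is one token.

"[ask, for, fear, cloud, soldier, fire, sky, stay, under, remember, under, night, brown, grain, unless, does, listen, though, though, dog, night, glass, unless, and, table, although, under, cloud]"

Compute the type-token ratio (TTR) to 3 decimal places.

0.786

N = 28 tokens, V = 22 types.
TTR = V / N = 22 / 28 = 0.786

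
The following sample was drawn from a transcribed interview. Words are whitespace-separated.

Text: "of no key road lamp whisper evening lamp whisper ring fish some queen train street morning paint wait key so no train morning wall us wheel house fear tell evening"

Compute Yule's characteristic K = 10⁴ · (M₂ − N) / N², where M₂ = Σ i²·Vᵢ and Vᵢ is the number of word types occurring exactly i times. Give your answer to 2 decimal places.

155.56

Frequencies: no:2, key:2, lamp:2, whisper:2, evening:2, train:2, morning:2, of:1, road:1, ring:1, fish:1, some:1, queen:1, street:1, paint:1, wait:1, so:1, wall:1, us:1, wheel:1, … (3 more, each freq 1)
N = 30. Frequency spectrum: V_1=16, V_2=7
M₂ = 1²·16 + 2²·7 = 44
K = 10000 × (44 − 30) / 30² = 155.56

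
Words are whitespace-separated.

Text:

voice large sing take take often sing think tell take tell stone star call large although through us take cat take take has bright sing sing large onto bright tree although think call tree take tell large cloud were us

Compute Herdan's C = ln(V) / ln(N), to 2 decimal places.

N = 40, V = 20.
ln(V) = 2.995732, ln(N) = 3.688879
C = 2.995732 / 3.688879 = 0.81

0.81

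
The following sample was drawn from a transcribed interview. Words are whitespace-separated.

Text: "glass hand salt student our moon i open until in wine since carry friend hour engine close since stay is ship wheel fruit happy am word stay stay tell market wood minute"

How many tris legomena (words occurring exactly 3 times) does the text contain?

Frequencies: stay:3, since:2, glass:1, hand:1, salt:1, student:1, our:1, moon:1, i:1, open:1, until:1, in:1, wine:1, carry:1, friend:1, hour:1, engine:1, close:1, is:1, ship:1, … (9 more, each freq 1)
Words with frequency 3: stay

1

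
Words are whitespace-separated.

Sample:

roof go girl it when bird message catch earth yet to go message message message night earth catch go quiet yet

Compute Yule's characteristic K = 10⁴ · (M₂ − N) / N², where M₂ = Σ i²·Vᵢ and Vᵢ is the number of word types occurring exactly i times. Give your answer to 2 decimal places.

544.22

Frequencies: message:4, go:3, catch:2, earth:2, yet:2, roof:1, girl:1, it:1, when:1, bird:1, to:1, night:1, quiet:1
N = 21. Frequency spectrum: V_1=8, V_2=3, V_3=1, V_4=1
M₂ = 1²·8 + 2²·3 + 3²·1 + 4²·1 = 45
K = 10000 × (45 − 21) / 21² = 544.22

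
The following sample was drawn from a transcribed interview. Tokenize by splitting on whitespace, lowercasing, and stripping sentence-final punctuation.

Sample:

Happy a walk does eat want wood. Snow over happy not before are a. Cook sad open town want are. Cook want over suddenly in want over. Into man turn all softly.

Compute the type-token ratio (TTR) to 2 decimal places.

N = 32 tokens, V = 23 types.
TTR = V / N = 23 / 32 = 0.72

0.72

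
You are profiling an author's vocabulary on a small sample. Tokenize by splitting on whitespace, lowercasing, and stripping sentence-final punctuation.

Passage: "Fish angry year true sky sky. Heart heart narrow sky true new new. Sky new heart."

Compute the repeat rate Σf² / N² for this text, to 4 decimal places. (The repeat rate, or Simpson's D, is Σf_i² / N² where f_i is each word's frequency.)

Frequencies: sky:4, heart:3, new:3, true:2, fish:1, angry:1, year:1, narrow:1
Σf² = 42; N² = 256
Repeat rate = 42 / 256 = 0.1641

0.1641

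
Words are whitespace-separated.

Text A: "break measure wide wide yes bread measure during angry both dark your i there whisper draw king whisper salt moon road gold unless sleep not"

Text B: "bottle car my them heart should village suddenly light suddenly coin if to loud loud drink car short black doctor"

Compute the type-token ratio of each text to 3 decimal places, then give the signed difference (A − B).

0.030

TTR(A) = 22/25 = 0.880
TTR(B) = 17/20 = 0.850
Difference = 0.880 − 0.850 = 0.030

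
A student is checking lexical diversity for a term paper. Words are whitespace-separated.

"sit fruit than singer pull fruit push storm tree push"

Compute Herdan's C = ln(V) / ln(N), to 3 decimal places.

0.903

N = 10, V = 8.
ln(V) = 2.079442, ln(N) = 2.302585
C = 2.079442 / 2.302585 = 0.903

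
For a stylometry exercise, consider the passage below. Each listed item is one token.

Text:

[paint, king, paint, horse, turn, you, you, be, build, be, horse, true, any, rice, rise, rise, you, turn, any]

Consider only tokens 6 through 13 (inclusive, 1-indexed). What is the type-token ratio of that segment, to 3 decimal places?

0.750

Segment tokens 6–13: you, you, be, build, be, horse, true, any
Segment N = 8, segment V = 6.
TTR = 6 / 8 = 0.750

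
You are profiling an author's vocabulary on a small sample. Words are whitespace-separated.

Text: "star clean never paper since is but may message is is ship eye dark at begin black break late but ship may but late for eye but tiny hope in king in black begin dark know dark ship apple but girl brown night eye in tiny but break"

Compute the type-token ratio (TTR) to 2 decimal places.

N = 48 tokens, V = 27 types.
TTR = V / N = 27 / 48 = 0.56

0.56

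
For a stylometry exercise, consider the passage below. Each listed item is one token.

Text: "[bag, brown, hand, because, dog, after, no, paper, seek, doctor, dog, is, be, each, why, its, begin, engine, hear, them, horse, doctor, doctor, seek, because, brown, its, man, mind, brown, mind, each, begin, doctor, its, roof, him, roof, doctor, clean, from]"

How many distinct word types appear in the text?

26

Distinct types: {after, bag, be, because, begin, brown, clean, doctor, dog, each, engine, from, hand, hear, him, horse, is, its, man, mind, no, paper, roof, seek, them, why}
V = 26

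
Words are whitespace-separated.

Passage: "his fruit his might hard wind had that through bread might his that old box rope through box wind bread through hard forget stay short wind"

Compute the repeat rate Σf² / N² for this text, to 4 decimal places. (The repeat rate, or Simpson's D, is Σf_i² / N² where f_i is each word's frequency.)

Frequencies: his:3, wind:3, through:3, might:2, hard:2, that:2, bread:2, box:2, fruit:1, had:1, old:1, rope:1, forget:1, stay:1, short:1
Σf² = 54; N² = 676
Repeat rate = 54 / 676 = 0.0799

0.0799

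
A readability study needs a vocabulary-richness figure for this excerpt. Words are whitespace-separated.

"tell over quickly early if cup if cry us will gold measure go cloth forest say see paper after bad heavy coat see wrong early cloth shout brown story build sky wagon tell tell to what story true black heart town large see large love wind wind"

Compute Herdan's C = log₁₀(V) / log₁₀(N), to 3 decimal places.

0.938

N = 47, V = 37.
log₁₀(V) = 1.568202, log₁₀(N) = 1.672098
C = 1.568202 / 1.672098 = 0.938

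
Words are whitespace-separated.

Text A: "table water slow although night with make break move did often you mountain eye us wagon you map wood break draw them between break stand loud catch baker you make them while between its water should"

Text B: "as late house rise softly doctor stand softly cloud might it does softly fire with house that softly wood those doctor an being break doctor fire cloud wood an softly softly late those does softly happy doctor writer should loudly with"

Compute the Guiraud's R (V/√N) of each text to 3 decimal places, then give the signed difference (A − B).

1.075

A: V=28, N=36, R=4.667
B: V=23, N=41, R=3.592
Difference = 4.667 − 3.592 = 1.075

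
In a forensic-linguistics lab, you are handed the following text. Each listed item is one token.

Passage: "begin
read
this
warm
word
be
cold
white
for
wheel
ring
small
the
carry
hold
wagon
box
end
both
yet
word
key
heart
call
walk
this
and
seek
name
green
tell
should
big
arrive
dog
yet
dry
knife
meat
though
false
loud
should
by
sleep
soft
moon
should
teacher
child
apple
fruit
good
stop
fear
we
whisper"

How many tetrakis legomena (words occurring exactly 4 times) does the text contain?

Frequencies: should:3, this:2, word:2, yet:2, begin:1, read:1, warm:1, be:1, cold:1, white:1, for:1, wheel:1, ring:1, small:1, the:1, carry:1, hold:1, wagon:1, box:1, end:1, … (32 more, each freq 1)
Words with frequency 4: (none)

0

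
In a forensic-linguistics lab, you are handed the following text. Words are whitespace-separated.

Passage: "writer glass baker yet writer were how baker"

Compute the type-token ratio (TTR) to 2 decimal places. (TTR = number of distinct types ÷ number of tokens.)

0.75

N = 8 tokens, V = 6 types.
TTR = V / N = 6 / 8 = 0.75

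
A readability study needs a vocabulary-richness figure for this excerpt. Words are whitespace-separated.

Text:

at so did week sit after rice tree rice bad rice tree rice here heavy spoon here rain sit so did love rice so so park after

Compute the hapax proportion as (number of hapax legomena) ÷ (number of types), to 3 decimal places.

Frequencies: rice:5, so:4, did:2, sit:2, after:2, tree:2, here:2, at:1, week:1, bad:1, heavy:1, spoon:1, rain:1, love:1, park:1
Hapax count = 8; type count = 15.
Ratio = 8 / 15 = 0.533

0.533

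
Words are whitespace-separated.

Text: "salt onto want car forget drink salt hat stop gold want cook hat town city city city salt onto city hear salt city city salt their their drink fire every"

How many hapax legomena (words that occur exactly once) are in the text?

Frequencies: city:6, salt:5, onto:2, want:2, drink:2, hat:2, their:2, car:1, forget:1, stop:1, gold:1, cook:1, town:1, hear:1, fire:1, every:1
Hapax (freq=1): car, cook, every, fire, forget, gold, hear, stop, town

9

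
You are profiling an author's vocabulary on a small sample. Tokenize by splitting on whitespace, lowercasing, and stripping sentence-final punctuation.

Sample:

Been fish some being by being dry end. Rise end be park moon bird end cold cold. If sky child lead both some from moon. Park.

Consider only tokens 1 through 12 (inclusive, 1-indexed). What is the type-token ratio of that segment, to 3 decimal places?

Segment tokens 1–12: been, fish, some, being, by, being, dry, end, rise, end, be, park
Segment N = 12, segment V = 10.
TTR = 10 / 12 = 0.833

0.833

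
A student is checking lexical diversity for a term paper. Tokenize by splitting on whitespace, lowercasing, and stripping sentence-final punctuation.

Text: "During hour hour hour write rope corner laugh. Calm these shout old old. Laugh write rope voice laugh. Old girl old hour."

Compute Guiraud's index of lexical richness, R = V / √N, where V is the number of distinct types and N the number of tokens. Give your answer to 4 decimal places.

2.5584

N = 22, V = 12.
√N = 4.690416
R = 12 / 4.690416 = 2.5584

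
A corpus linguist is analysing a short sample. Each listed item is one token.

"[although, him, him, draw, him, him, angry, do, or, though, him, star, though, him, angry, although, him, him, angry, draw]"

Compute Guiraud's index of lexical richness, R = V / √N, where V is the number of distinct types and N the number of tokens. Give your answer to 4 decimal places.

N = 20, V = 8.
√N = 4.472136
R = 8 / 4.472136 = 1.7889

1.7889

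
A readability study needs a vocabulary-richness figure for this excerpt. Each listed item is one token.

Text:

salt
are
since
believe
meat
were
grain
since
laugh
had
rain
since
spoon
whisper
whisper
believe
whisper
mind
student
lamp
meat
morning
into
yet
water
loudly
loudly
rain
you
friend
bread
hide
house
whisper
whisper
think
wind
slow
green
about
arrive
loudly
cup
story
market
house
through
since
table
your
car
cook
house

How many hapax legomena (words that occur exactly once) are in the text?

32

Frequencies: whisper:5, since:4, loudly:3, house:3, believe:2, meat:2, rain:2, salt:1, are:1, were:1, grain:1, laugh:1, had:1, spoon:1, mind:1, student:1, lamp:1, morning:1, into:1, yet:1, … (19 more, each freq 1)
Hapax (freq=1): about, are, arrive, bread, car, cook, cup, friend, grain, green, had, hide, into, lamp, laugh, market, mind, morning, salt, slow, spoon, story, student, table, think, through, water, were, wind, yet, you, your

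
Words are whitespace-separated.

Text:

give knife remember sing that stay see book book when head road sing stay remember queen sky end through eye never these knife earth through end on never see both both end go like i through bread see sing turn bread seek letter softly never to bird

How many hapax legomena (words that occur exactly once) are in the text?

20

Frequencies: sing:3, see:3, end:3, through:3, never:3, knife:2, remember:2, stay:2, book:2, both:2, bread:2, give:1, that:1, when:1, head:1, road:1, queen:1, sky:1, eye:1, these:1, … (11 more, each freq 1)
Hapax (freq=1): bird, earth, eye, give, go, head, i, letter, like, on, queen, road, seek, sky, softly, that, these, to, turn, when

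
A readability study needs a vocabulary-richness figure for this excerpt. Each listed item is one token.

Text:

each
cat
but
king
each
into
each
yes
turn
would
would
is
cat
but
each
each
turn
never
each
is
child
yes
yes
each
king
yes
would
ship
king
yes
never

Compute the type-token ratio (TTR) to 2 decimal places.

0.39

N = 31 tokens, V = 12 types.
TTR = V / N = 12 / 31 = 0.39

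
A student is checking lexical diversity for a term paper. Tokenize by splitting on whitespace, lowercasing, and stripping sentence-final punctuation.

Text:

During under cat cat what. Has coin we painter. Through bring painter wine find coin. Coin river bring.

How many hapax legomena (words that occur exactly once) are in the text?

Frequencies: coin:3, cat:2, painter:2, bring:2, during:1, under:1, what:1, has:1, we:1, through:1, wine:1, find:1, river:1
Hapax (freq=1): during, find, has, river, through, under, we, what, wine

9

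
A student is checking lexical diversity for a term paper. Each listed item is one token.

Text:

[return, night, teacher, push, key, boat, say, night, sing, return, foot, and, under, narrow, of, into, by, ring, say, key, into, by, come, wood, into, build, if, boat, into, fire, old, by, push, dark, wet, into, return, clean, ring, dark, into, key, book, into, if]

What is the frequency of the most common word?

Frequencies: into:7, return:3, key:3, by:3, night:2, push:2, boat:2, say:2, ring:2, if:2, dark:2, teacher:1, sing:1, foot:1, and:1, under:1, narrow:1, of:1, come:1, wood:1, … (6 more, each freq 1)
Most common: 'into' with frequency 7.

7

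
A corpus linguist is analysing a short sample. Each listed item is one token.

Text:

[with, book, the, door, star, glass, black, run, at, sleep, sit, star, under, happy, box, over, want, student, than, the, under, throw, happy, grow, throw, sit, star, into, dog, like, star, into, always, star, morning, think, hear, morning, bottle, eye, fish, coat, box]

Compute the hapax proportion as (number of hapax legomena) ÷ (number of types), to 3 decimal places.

0.710

Frequencies: star:5, the:2, sit:2, under:2, happy:2, box:2, throw:2, into:2, morning:2, with:1, book:1, door:1, glass:1, black:1, run:1, at:1, sleep:1, over:1, want:1, student:1, … (11 more, each freq 1)
Hapax count = 22; type count = 31.
Ratio = 22 / 31 = 0.710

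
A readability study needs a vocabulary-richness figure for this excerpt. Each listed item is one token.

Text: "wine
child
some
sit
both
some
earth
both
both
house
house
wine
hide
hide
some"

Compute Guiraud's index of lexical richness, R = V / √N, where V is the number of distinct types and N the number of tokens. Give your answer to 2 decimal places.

N = 15, V = 8.
√N = 3.872983
R = 8 / 3.872983 = 2.07

2.07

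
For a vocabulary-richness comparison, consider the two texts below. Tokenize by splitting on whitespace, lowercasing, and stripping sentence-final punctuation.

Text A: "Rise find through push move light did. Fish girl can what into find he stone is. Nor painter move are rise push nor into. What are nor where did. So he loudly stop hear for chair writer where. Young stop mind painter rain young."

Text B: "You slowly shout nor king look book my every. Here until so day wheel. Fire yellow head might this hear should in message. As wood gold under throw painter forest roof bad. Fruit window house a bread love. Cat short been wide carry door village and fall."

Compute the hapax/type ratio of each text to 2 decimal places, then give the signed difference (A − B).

A: hapax=15, V=29, ratio=0.52
B: hapax=47, V=47, ratio=1.00
Difference = 0.52 − 1.00 = -0.48

-0.48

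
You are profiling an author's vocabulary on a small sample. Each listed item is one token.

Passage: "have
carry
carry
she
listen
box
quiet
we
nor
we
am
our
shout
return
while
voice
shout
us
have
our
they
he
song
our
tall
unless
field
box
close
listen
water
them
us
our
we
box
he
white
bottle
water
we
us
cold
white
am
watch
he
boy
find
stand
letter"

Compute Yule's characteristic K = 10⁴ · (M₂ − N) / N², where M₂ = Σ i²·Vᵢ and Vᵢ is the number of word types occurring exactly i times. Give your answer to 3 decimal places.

215.302

Frequencies: we:4, our:4, box:3, us:3, he:3, have:2, carry:2, listen:2, am:2, shout:2, water:2, white:2, she:1, quiet:1, nor:1, return:1, while:1, voice:1, they:1, song:1, … (12 more, each freq 1)
N = 51. Frequency spectrum: V_1=20, V_2=7, V_3=3, V_4=2
M₂ = 1²·20 + 2²·7 + 3²·3 + 4²·2 = 107
K = 10000 × (107 − 51) / 51² = 215.302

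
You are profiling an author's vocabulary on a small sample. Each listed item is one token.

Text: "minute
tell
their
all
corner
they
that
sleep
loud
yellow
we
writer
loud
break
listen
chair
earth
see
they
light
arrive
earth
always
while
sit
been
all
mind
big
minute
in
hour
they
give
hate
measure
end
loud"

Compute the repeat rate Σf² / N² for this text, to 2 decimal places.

0.04

Frequencies: they:3, loud:3, minute:2, all:2, earth:2, tell:1, their:1, corner:1, that:1, sleep:1, yellow:1, we:1, writer:1, break:1, listen:1, chair:1, see:1, light:1, arrive:1, always:1, … (11 more, each freq 1)
Σf² = 56; N² = 1444
Repeat rate = 56 / 1444 = 0.04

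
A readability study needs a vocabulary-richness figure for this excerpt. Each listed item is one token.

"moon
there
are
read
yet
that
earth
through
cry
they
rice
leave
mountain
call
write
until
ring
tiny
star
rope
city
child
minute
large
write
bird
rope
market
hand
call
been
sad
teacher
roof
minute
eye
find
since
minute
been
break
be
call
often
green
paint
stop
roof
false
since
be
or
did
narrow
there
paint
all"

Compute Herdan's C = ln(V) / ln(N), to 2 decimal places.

N = 57, V = 45.
ln(V) = 3.806662, ln(N) = 4.043051
C = 3.806662 / 4.043051 = 0.94

0.94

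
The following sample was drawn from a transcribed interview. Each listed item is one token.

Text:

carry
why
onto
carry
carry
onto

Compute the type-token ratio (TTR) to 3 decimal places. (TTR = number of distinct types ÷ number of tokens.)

0.500

N = 6 tokens, V = 3 types.
TTR = V / N = 3 / 6 = 0.500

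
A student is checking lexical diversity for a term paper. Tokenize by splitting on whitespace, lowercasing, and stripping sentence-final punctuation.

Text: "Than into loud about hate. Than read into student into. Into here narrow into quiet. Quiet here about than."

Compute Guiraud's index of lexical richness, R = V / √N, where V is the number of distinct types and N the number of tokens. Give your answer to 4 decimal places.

N = 19, V = 10.
√N = 4.358899
R = 10 / 4.358899 = 2.2942

2.2942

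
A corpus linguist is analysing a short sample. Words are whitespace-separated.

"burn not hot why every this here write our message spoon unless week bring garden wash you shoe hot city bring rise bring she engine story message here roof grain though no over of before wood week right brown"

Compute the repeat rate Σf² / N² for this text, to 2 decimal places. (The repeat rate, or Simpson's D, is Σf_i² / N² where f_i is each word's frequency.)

Frequencies: bring:3, hot:2, here:2, message:2, week:2, burn:1, not:1, why:1, every:1, this:1, write:1, our:1, spoon:1, unless:1, garden:1, wash:1, you:1, shoe:1, city:1, rise:1, … (13 more, each freq 1)
Σf² = 53; N² = 1521
Repeat rate = 53 / 1521 = 0.03

0.03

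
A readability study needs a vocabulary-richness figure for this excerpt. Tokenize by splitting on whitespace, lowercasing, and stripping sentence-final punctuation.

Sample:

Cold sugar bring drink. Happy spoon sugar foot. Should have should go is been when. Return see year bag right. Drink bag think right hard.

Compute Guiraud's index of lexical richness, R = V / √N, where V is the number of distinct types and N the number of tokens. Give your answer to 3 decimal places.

N = 25, V = 20.
√N = 5.000000
R = 20 / 5.000000 = 4.000

4.000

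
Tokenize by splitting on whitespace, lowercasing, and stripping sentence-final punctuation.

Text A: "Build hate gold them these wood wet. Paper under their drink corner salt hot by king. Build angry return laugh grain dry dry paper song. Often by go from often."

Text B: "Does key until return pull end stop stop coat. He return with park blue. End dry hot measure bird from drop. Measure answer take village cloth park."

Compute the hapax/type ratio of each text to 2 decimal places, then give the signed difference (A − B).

0.03

A: hapax=20, V=25, ratio=0.80
B: hapax=17, V=22, ratio=0.77
Difference = 0.80 − 0.77 = 0.03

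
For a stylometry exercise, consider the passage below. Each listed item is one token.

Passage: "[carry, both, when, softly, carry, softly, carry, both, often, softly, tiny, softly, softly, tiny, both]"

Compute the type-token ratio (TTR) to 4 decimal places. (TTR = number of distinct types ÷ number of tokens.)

0.4000

N = 15 tokens, V = 6 types.
TTR = V / N = 6 / 15 = 0.4000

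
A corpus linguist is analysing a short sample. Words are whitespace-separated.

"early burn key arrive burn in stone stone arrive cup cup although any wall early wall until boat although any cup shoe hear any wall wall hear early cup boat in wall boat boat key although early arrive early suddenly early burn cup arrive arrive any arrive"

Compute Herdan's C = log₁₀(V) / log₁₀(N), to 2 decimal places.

N = 47, V = 15.
log₁₀(V) = 1.176091, log₁₀(N) = 1.672098
C = 1.176091 / 1.672098 = 0.70

0.70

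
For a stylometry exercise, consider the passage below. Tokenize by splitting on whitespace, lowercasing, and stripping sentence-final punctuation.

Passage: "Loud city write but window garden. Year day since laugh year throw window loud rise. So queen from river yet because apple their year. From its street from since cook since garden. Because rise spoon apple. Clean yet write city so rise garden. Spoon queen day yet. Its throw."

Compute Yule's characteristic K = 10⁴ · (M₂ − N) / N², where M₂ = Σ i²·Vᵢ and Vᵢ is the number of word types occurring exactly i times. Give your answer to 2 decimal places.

Frequencies: garden:3, year:3, since:3, rise:3, from:3, yet:3, loud:2, city:2, write:2, window:2, day:2, throw:2, so:2, queen:2, because:2, apple:2, its:2, spoon:2, but:1, laugh:1, … (5 more, each freq 1)
N = 49. Frequency spectrum: V_1=7, V_2=12, V_3=6
M₂ = 1²·7 + 2²·12 + 3²·6 = 109
K = 10000 × (109 − 49) / 49² = 249.90

249.90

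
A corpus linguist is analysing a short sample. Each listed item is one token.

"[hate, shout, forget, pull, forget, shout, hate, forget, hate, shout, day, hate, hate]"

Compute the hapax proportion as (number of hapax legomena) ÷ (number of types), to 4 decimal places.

0.4000

Frequencies: hate:5, shout:3, forget:3, pull:1, day:1
Hapax count = 2; type count = 5.
Ratio = 2 / 5 = 0.4000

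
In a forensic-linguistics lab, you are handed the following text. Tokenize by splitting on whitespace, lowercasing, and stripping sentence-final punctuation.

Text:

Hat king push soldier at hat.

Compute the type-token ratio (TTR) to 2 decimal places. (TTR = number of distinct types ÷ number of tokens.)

N = 6 tokens, V = 5 types.
TTR = V / N = 5 / 6 = 0.83

0.83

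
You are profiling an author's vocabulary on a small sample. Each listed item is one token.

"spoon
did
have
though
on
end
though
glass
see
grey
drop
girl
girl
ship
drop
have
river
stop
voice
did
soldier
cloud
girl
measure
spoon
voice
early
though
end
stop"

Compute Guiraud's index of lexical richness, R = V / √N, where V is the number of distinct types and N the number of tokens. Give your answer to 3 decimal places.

N = 30, V = 19.
√N = 5.477226
R = 19 / 5.477226 = 3.469

3.469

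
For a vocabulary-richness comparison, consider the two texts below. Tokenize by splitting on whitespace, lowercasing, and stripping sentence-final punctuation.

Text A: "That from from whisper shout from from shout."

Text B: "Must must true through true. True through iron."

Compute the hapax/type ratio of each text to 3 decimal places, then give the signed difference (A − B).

0.250

A: hapax=2, V=4, ratio=0.500
B: hapax=1, V=4, ratio=0.250
Difference = 0.500 − 0.250 = 0.250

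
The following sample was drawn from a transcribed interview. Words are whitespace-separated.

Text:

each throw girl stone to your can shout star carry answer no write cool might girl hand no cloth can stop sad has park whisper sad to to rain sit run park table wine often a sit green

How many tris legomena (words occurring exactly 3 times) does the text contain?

1

Frequencies: to:3, girl:2, can:2, no:2, sad:2, park:2, sit:2, each:1, throw:1, stone:1, your:1, shout:1, star:1, carry:1, answer:1, write:1, cool:1, might:1, hand:1, cloth:1, … (10 more, each freq 1)
Words with frequency 3: to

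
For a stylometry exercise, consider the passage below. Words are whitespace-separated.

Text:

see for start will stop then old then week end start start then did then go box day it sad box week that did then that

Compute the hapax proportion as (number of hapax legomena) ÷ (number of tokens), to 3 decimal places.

Frequencies: then:5, start:3, week:2, did:2, box:2, that:2, see:1, for:1, will:1, stop:1, old:1, end:1, go:1, day:1, it:1, sad:1
Hapax count = 10; token count = 26.
Ratio = 10 / 26 = 0.385

0.385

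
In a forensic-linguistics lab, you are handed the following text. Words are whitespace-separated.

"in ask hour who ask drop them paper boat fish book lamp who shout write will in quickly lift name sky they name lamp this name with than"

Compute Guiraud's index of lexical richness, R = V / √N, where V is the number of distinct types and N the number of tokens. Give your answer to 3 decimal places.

4.158

N = 28, V = 22.
√N = 5.291503
R = 22 / 5.291503 = 4.158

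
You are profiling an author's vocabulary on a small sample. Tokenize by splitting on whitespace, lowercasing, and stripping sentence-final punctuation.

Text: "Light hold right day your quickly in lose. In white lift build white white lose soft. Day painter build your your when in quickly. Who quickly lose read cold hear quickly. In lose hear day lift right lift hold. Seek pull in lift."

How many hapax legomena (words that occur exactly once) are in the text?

Frequencies: in:5, quickly:4, lose:4, lift:4, day:3, your:3, white:3, hold:2, right:2, build:2, hear:2, light:1, soft:1, painter:1, when:1, who:1, read:1, cold:1, seek:1, pull:1
Hapax (freq=1): cold, light, painter, pull, read, seek, soft, when, who

9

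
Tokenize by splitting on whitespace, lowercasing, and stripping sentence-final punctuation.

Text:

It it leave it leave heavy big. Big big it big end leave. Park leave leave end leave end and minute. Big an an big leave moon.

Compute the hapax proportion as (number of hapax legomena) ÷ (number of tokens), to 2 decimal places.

Frequencies: leave:7, big:6, it:4, end:3, an:2, heavy:1, park:1, and:1, minute:1, moon:1
Hapax count = 5; token count = 27.
Ratio = 5 / 27 = 0.19

0.19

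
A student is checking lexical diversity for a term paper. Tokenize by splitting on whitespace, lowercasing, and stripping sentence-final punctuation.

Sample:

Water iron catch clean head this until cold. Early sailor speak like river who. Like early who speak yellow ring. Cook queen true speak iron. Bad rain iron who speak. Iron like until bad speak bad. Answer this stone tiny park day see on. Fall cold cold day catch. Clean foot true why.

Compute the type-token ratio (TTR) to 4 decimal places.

0.5849

N = 53 tokens, V = 31 types.
TTR = V / N = 31 / 53 = 0.5849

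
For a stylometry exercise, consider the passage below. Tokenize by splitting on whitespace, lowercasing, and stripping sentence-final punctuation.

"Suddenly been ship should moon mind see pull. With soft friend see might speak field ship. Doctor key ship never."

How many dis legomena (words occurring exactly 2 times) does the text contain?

1

Frequencies: ship:3, see:2, suddenly:1, been:1, should:1, moon:1, mind:1, pull:1, with:1, soft:1, friend:1, might:1, speak:1, field:1, doctor:1, key:1, never:1
Words with frequency 2: see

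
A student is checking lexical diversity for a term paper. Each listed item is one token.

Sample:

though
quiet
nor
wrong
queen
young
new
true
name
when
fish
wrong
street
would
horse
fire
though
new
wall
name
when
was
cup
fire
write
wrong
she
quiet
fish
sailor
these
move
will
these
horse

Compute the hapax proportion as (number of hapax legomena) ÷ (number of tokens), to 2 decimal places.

0.40

Frequencies: wrong:3, though:2, quiet:2, new:2, name:2, when:2, fish:2, horse:2, fire:2, these:2, nor:1, queen:1, young:1, true:1, street:1, would:1, wall:1, was:1, cup:1, write:1, … (4 more, each freq 1)
Hapax count = 14; token count = 35.
Ratio = 14 / 35 = 0.40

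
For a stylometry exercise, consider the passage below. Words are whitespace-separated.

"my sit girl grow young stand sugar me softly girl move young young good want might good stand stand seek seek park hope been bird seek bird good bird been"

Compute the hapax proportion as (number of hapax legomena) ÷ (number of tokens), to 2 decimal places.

0.37

Frequencies: young:3, stand:3, good:3, seek:3, bird:3, girl:2, been:2, my:1, sit:1, grow:1, sugar:1, me:1, softly:1, move:1, want:1, might:1, park:1, hope:1
Hapax count = 11; token count = 30.
Ratio = 11 / 30 = 0.37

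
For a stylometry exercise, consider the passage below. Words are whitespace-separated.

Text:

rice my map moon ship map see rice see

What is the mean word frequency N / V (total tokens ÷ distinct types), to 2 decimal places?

N = 9 tokens, V = 6 types.
Mean frequency = N / V = 9 / 6 = 1.50

1.50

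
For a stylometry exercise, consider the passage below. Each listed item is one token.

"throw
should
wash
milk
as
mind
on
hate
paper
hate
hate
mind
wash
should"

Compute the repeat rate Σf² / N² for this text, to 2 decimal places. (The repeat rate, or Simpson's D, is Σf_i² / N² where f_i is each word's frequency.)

0.13

Frequencies: hate:3, should:2, wash:2, mind:2, throw:1, milk:1, as:1, on:1, paper:1
Σf² = 26; N² = 196
Repeat rate = 26 / 196 = 0.13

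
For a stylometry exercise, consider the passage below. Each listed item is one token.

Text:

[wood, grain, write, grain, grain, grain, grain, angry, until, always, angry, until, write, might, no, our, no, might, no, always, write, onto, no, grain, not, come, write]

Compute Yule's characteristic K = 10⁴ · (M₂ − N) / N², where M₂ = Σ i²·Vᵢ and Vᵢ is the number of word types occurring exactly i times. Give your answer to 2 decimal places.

Frequencies: grain:6, write:4, no:4, angry:2, until:2, always:2, might:2, wood:1, our:1, onto:1, not:1, come:1
N = 27. Frequency spectrum: V_1=5, V_2=4, V_4=2, V_6=1
M₂ = 1²·5 + 2²·4 + 4²·2 + 6²·1 = 89
K = 10000 × (89 − 27) / 27² = 850.48

850.48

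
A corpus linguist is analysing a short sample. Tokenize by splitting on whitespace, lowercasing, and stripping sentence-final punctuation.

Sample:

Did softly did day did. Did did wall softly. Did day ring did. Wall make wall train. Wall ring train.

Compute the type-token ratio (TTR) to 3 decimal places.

0.350

N = 20 tokens, V = 7 types.
TTR = V / N = 7 / 20 = 0.350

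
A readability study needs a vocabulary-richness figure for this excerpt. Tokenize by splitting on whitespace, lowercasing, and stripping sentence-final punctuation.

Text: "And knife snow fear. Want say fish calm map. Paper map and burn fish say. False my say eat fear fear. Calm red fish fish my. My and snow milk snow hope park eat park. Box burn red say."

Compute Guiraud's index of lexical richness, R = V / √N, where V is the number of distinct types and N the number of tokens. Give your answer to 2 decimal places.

3.04

N = 39, V = 19.
√N = 6.244998
R = 19 / 6.244998 = 3.04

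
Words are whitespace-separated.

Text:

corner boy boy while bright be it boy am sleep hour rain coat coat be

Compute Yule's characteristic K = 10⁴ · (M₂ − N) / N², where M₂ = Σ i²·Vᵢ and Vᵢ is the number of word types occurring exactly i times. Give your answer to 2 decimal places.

444.44

Frequencies: boy:3, be:2, coat:2, corner:1, while:1, bright:1, it:1, am:1, sleep:1, hour:1, rain:1
N = 15. Frequency spectrum: V_1=8, V_2=2, V_3=1
M₂ = 1²·8 + 2²·2 + 3²·1 = 25
K = 10000 × (25 − 15) / 15² = 444.44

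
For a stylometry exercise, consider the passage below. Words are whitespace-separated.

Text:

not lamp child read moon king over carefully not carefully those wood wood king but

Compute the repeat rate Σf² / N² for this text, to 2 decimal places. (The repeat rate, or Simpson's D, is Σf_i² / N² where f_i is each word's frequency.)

Frequencies: not:2, king:2, carefully:2, wood:2, lamp:1, child:1, read:1, moon:1, over:1, those:1, but:1
Σf² = 23; N² = 225
Repeat rate = 23 / 225 = 0.10

0.10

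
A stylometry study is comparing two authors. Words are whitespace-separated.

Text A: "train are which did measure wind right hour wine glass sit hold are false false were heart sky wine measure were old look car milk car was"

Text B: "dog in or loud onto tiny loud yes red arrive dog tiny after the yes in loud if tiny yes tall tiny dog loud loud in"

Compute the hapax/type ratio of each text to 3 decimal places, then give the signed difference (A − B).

A: hapax=15, V=21, ratio=0.714
B: hapax=8, V=13, ratio=0.615
Difference = 0.714 − 0.615 = 0.099

0.099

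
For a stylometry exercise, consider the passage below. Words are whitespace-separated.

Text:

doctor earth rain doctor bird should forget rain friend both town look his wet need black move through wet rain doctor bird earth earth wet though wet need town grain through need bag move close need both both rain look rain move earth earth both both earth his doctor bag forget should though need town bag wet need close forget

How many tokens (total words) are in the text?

60

Tokens: doctor, earth, rain, doctor, bird, should, forget, rain, friend, both, town, look, his, wet, need, black, move, through, wet, rain, doctor, bird, earth, earth, wet, though, wet, need, town, grain, through, need, bag, move, close, need, both, both, rain, look, rain, move, earth, earth, both, both, earth, his, doctor, bag, forget, should, though, need, town, bag, wet, need, close, forget
N = 60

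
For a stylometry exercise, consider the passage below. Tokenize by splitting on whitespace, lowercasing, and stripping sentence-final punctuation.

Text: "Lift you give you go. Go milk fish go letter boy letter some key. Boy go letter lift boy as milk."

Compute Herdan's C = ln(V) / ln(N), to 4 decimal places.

0.7876

N = 21, V = 11.
ln(V) = 2.397895, ln(N) = 3.044522
C = 2.397895 / 3.044522 = 0.7876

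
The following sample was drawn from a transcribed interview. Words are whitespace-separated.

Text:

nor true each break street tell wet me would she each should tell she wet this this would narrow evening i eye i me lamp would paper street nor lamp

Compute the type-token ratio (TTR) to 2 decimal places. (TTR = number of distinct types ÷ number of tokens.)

0.60

N = 30 tokens, V = 18 types.
TTR = V / N = 18 / 30 = 0.60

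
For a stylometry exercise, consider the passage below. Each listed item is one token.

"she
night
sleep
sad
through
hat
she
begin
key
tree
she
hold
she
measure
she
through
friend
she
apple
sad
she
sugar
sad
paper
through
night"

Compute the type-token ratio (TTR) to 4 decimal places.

0.5769

N = 26 tokens, V = 15 types.
TTR = V / N = 15 / 26 = 0.5769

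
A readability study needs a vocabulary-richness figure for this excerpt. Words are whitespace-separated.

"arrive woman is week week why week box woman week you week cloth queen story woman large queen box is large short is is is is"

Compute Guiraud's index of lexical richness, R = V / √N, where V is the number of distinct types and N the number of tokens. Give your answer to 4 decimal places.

N = 26, V = 12.
√N = 5.099020
R = 12 / 5.099020 = 2.3534

2.3534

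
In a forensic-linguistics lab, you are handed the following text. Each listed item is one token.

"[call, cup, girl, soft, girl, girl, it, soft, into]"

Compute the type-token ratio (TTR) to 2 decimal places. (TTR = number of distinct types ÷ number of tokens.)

N = 9 tokens, V = 6 types.
TTR = V / N = 6 / 9 = 0.67

0.67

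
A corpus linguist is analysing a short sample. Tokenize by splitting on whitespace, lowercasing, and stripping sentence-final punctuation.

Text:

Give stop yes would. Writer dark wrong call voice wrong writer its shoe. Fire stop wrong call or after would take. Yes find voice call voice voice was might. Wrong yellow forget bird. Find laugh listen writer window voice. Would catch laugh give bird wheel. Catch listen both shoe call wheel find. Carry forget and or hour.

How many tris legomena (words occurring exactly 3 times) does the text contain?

Frequencies: voice:5, wrong:4, call:4, would:3, writer:3, find:3, give:2, stop:2, yes:2, shoe:2, or:2, forget:2, bird:2, laugh:2, listen:2, catch:2, wheel:2, dark:1, its:1, fire:1, … (10 more, each freq 1)
Words with frequency 3: find, would, writer

3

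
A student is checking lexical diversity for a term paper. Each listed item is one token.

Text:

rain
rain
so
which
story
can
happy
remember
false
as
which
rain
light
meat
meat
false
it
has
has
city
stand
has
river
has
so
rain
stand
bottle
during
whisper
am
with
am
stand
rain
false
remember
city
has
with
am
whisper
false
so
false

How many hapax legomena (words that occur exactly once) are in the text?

Frequencies: rain:5, false:5, has:5, so:3, stand:3, am:3, which:2, remember:2, meat:2, city:2, whisper:2, with:2, story:1, can:1, happy:1, as:1, light:1, it:1, river:1, bottle:1, … (1 more, each freq 1)
Hapax (freq=1): as, bottle, can, during, happy, it, light, river, story

9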